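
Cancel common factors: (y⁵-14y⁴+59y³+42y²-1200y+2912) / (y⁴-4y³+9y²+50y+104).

(y³-7y²-16y+112)/(y²+3y+4)

Euclidean algorithm in ℚ[y]:
  y⁵-14y⁴+59y³+42y²-1200y+2912 = (y-10)(y⁴-4y³+9y²+50y+104) + (10y³+82y²-804y+3952)
  y⁴-4y³+9y²+50y+104 = ((1/10)y-61/50)(10y³+82y²-804y+3952) + ((4736/25)y²-(33152/25)y+123136/25)
  10y³+82y²-804y+3952 = ((125/2368)y+475/592)((4736/25)y²-(33152/25)y+123136/25) + (0)
Last nonzero remainder: (4736/25)y²-(33152/25)y+123136/25. Dividing through by 4736/25 gives the monic gcd y²-7y+26.
Cancel y²-7y+26 from numerator and denominator to get the reduced form.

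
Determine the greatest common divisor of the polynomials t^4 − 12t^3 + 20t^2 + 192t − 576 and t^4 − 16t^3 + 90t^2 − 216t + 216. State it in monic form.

t^2 − 12t + 36

Apply the Euclidean algorithm:
  t^4 − 12t^3 + 20t^2 + 192t − 576 = (t^4 − 16t^3 + 90t^2 − 216t + 216) + (4t^3 − 70t^2 + 408t − 792)
  t^4 − 16t^3 + 90t^2 − 216t + 216 = ((1/4)t + 3/8)(4t^3 − 70t^2 + 408t − 792) + ((57/4)t^2 − 171t + 513)
  4t^3 − 70t^2 + 408t − 792 = ((16/57)t − 88/57)((57/4)t^2 − 171t + 513) + (0)
Last nonzero remainder: (57/4)t^2 − 171t + 513. Dividing through by 57/4 gives the monic gcd t^2 − 12t + 36.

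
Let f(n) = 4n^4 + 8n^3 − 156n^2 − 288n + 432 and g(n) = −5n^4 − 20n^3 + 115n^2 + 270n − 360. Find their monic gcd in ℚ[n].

n^3 + 8n^2 + 9n − 18

Apply the Euclidean algorithm:
  4n^4 + 8n^3 − 156n^2 − 288n + 432 = (−4/5)(−5n^4 − 20n^3 + 115n^2 + 270n − 360) + (−8n^3 − 64n^2 − 72n + 144)
  −5n^4 − 20n^3 + 115n^2 + 270n − 360 = ((5/8)n − 5/2)(−8n^3 − 64n^2 − 72n + 144) + (0)
Last nonzero remainder: −8n^3 − 64n^2 − 72n + 144. Dividing through by −8 gives the monic gcd n^3 + 8n^2 + 9n − 18.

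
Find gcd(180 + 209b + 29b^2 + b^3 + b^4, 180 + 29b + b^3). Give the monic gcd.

Apply the Euclidean algorithm:
  b^4 + b^3 + 29b^2 + 209b + 180 = (b + 1)(b^3 + 29b + 180) + (0)
The last nonzero remainder b^3 + 29b + 180 is already monic.

180 + 29b + b^3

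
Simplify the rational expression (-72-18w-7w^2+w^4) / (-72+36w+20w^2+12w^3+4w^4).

(-4+w)/(-4+4w)

Repeated division with remainder:
  w^4-7w^2-18w-72 = (1/4)(4w^4+12w^3+20w^2+36w-72) + (-3w^3-12w^2-27w-54)
  4w^4+12w^3+20w^2+36w-72 = (-(4/3)w+4/3)(-3w^3-12w^2-27w-54) + (0)
Last nonzero remainder: -3w^3-12w^2-27w-54. Dividing through by -3 gives the monic gcd w^3+4w^2+9w+18.
Cancel w^3+4w^2+9w+18 from numerator and denominator to get the reduced form.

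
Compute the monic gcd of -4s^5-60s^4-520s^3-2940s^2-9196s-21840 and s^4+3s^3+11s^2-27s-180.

s^2+3s+20

Repeated division with remainder:
  -4s^5-60s^4-520s^3-2940s^2-9196s-21840 = (-4s-48)(s^4+3s^3+11s^2-27s-180) + (-332s^3-2520s^2-11212s-30480)
  s^4+3s^3+11s^2-27s-180 = (-(1/332)s+381/27556)(-332s^3-2520s^2-11212s-30480) + ((83160/6889)s^2+(249480/6889)s+1663200/6889)
  -332s^3-2520s^2-11212s-30480 = (-(571787/20790)s-874903/6930)((83160/6889)s^2+(249480/6889)s+1663200/6889) + (0)
Last nonzero remainder: (83160/6889)s^2+(249480/6889)s+1663200/6889. Dividing through by 83160/6889 gives the monic gcd s^2+3s+20.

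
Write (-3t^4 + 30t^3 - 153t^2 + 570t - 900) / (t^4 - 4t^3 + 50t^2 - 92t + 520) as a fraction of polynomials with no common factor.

(-3t^2 + 24t - 45)/(t^2 - 2t + 26)

By polynomial division,
  -3t^4 + 30t^3 - 153t^2 + 570t - 900 = (-3)(t^4 - 4t^3 + 50t^2 - 92t + 520) + (18t^3 - 3t^2 + 294t + 660)
  t^4 - 4t^3 + 50t^2 - 92t + 520 = ((1/18)t - 23/108)(18t^3 - 3t^2 + 294t + 660) + ((1189/36)t^2 - (1189/18)t + 5945/9)
  18t^3 - 3t^2 + 294t + 660 = ((648/1189)t + 1188/1189)((1189/36)t^2 - (1189/18)t + 5945/9) + (0)
Last nonzero remainder: (1189/36)t^2 - (1189/18)t + 5945/9. Dividing through by 1189/36 gives the monic gcd t^2 - 2t + 20.
Cancel t^2 - 2t + 20 from numerator and denominator to get the reduced form.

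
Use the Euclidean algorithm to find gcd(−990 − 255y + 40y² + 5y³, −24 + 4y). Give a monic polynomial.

−6 + y

Apply the Euclidean algorithm:
  5y³ + 40y² − 255y − 990 = ((5/4)y² + (35/2)y + 165/4)(4y − 24) + (0)
Last nonzero remainder: 4y − 24. Dividing through by 4 gives the monic gcd y − 6.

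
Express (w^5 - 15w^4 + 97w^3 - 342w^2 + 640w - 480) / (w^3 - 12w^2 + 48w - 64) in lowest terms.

By polynomial division,
  w^5 - 15w^4 + 97w^3 - 342w^2 + 640w - 480 = (w^2 - 3w + 13)(w^3 - 12w^2 + 48w - 64) + (22w^2 - 176w + 352)
  w^3 - 12w^2 + 48w - 64 = ((1/22)w - 2/11)(22w^2 - 176w + 352) + (0)
Last nonzero remainder: 22w^2 - 176w + 352. Dividing through by 22 gives the monic gcd w^2 - 8w + 16.
Cancel w^2 - 8w + 16 from numerator and denominator to get the reduced form.

(w^3 - 7w^2 + 25w - 30)/(w - 4)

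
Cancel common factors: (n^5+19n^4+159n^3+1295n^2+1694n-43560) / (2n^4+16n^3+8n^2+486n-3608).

(n^3+12n^2+119n+990)/(2n^2+2n+82)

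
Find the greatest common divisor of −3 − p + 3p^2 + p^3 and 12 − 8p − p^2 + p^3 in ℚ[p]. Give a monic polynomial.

3 + p

Euclidean algorithm in ℚ[p]:
  p^3 + 3p^2 − p − 3 = (p^3 − p^2 − 8p + 12) + (4p^2 + 7p − 15)
  p^3 − p^2 − 8p + 12 = ((1/4)p − 11/16)(4p^2 + 7p − 15) + ((9/16)p + 27/16)
  4p^2 + 7p − 15 = ((64/9)p − 80/9)((9/16)p + 27/16) + (0)
Last nonzero remainder: (9/16)p + 27/16. Dividing through by 9/16 gives the monic gcd p + 3.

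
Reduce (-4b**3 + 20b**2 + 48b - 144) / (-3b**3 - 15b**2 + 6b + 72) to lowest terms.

(4b - 24)/(3b + 12)

Euclidean algorithm in ℚ[b]:
  -4b**3 + 20b**2 + 48b - 144 = (4/3)(-3b**3 - 15b**2 + 6b + 72) + (40b**2 + 40b - 240)
  -3b**3 - 15b**2 + 6b + 72 = (-(3/40)b - 3/10)(40b**2 + 40b - 240) + (0)
Last nonzero remainder: 40b**2 + 40b - 240. Dividing through by 40 gives the monic gcd b**2 + b - 6.
Cancel b**2 + b - 6 from numerator and denominator to get the reduced form.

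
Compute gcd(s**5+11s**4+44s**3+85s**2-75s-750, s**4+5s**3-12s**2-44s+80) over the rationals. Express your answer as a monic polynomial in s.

Repeated division with remainder:
  s**5+11s**4+44s**3+85s**2-75s-750 = (s+6)(s**4+5s**3-12s**2-44s+80) + (26s**3+201s**2+109s-1230)
  s**4+5s**3-12s**2-44s+80 = ((1/26)s-71/676)(26s**3+201s**2+109s-1230) + ((3325/676)s**2+(9975/676)s-16625/338)
  26s**3+201s**2+109s-1230 = ((17576/3325)s+83148/3325)((3325/676)s**2+(9975/676)s-16625/338) + (0)
Last nonzero remainder: (3325/676)s**2+(9975/676)s-16625/338. Dividing through by 3325/676 gives the monic gcd s**2+3s-10.

s**2+3s-10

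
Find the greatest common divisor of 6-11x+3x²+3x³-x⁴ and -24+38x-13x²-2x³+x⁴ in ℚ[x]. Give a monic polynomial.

3-4x+x²

Apply the Euclidean algorithm:
  -x⁴+3x³+3x²-11x+6 = (-1)(x⁴-2x³-13x²+38x-24) + (x³-10x²+27x-18)
  x⁴-2x³-13x²+38x-24 = (x+8)(x³-10x²+27x-18) + (40x²-160x+120)
  x³-10x²+27x-18 = ((1/40)x-3/20)(40x²-160x+120) + (0)
Last nonzero remainder: 40x²-160x+120. Dividing through by 40 gives the monic gcd x²-4x+3.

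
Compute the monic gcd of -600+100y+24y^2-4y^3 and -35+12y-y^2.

By polynomial division,
  -4y^3+24y^2+100y-600 = (4y+24)(-y^2+12y-35) + (-48y+240)
  -y^2+12y-35 = ((1/48)y-7/48)(-48y+240) + (0)
Last nonzero remainder: -48y+240. Dividing through by -48 gives the monic gcd y-5.

-5+y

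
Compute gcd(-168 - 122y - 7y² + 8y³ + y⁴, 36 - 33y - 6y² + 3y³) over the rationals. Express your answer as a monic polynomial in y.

Apply the Euclidean algorithm:
  y⁴ + 8y³ - 7y² - 122y - 168 = ((1/3)y + 10/3)(3y³ - 6y² - 33y + 36) + (24y² - 24y - 288)
  3y³ - 6y² - 33y + 36 = ((1/8)y - 1/8)(24y² - 24y - 288) + (0)
Last nonzero remainder: 24y² - 24y - 288. Dividing through by 24 gives the monic gcd y² - y - 12.

-12 - y + y²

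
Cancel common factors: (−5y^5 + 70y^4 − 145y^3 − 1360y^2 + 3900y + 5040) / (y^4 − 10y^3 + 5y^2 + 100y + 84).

(−5y^2 + 10y + 120)/(y + 2)

By polynomial division,
  −5y^5 + 70y^4 − 145y^3 − 1360y^2 + 3900y + 5040 = (−5y + 20)(y^4 − 10y^3 + 5y^2 + 100y + 84) + (80y^3 − 960y^2 + 2320y + 3360)
  y^4 − 10y^3 + 5y^2 + 100y + 84 = ((1/80)y + 1/40)(80y^3 − 960y^2 + 2320y + 3360) + (0)
Last nonzero remainder: 80y^3 − 960y^2 + 2320y + 3360. Dividing through by 80 gives the monic gcd y^3 − 12y^2 + 29y + 42.
Cancel y^3 − 12y^2 + 29y + 42 from numerator and denominator to get the reduced form.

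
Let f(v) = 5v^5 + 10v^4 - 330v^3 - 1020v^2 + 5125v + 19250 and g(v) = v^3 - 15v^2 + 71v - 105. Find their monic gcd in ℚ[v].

v^2 - 12v + 35

Repeated division with remainder:
  5v^5 + 10v^4 - 330v^3 - 1020v^2 + 5125v + 19250 = (5v^2 + 85v + 590)(v^3 - 15v^2 + 71v - 105) + (2320v^2 - 27840v + 81200)
  v^3 - 15v^2 + 71v - 105 = ((1/2320)v - 3/2320)(2320v^2 - 27840v + 81200) + (0)
Last nonzero remainder: 2320v^2 - 27840v + 81200. Dividing through by 2320 gives the monic gcd v^2 - 12v + 35.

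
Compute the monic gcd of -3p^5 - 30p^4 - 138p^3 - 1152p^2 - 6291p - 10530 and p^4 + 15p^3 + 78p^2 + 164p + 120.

Repeated division with remainder:
  -3p^5 - 30p^4 - 138p^3 - 1152p^2 - 6291p - 10530 = (-3p + 15)(p^4 + 15p^3 + 78p^2 + 164p + 120) + (-129p^3 - 1830p^2 - 8391p - 12330)
  p^4 + 15p^3 + 78p^2 + 164p + 120 = (-(1/129)p - 35/5547)(-129p^3 - 1830p^2 - 8391p - 12330) + ((2601/1849)p^2 + (28611/1849)p + 78030/1849)
  -129p^3 - 1830p^2 - 8391p - 12330 = (-(79507/867)p - 253313/867)((2601/1849)p^2 + (28611/1849)p + 78030/1849) + (0)
Last nonzero remainder: (2601/1849)p^2 + (28611/1849)p + 78030/1849. Dividing through by 2601/1849 gives the monic gcd p^2 + 11p + 30.

p^2 + 11p + 30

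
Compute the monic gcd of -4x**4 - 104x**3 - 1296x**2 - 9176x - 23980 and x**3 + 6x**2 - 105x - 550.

By polynomial division,
  -4x**4 - 104x**3 - 1296x**2 - 9176x - 23980 = (-4x - 80)(x**3 + 6x**2 - 105x - 550) + (-1236x**2 - 19776x - 67980)
  x**3 + 6x**2 - 105x - 550 = (-(1/1236)x + 5/618)(-1236x**2 - 19776x - 67980) + (0)
Last nonzero remainder: -1236x**2 - 19776x - 67980. Dividing through by -1236 gives the monic gcd x**2 + 16x + 55.

x**2 + 16x + 55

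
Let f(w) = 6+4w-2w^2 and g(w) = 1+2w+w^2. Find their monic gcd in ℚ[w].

Euclidean algorithm in ℚ[w]:
  -2w^2+4w+6 = (-2)(w^2+2w+1) + (8w+8)
  w^2+2w+1 = ((1/8)w+1/8)(8w+8) + (0)
Last nonzero remainder: 8w+8. Dividing through by 8 gives the monic gcd w+1.

1+w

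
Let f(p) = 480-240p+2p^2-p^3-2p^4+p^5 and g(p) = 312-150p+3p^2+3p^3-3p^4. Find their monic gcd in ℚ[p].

-8+2p+p^2

By polynomial division,
  p^5-2p^4-p^3+2p^2-240p+480 = (-(1/3)p+1/3)(-3p^4+3p^3+3p^2-150p+312) + (-p^3-49p^2-86p+376)
  -3p^4+3p^3+3p^2-150p+312 = (3p-150)(-p^3-49p^2-86p+376) + (-7089p^2-14178p+56712)
  -p^3-49p^2-86p+376 = ((1/7089)p+47/7089)(-7089p^2-14178p+56712) + (0)
Last nonzero remainder: -7089p^2-14178p+56712. Dividing through by -7089 gives the monic gcd p^2+2p-8.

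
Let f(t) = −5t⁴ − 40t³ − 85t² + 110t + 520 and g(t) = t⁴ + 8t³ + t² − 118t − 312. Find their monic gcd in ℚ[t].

Apply the Euclidean algorithm:
  −5t⁴ − 40t³ − 85t² + 110t + 520 = (−5)(t⁴ + 8t³ + t² − 118t − 312) + (−80t² − 480t − 1040)
  t⁴ + 8t³ + t² − 118t − 312 = (−(1/80)t² − (1/40)t + 3/10)(−80t² − 480t − 1040) + (0)
Last nonzero remainder: −80t² − 480t − 1040. Dividing through by −80 gives the monic gcd t² + 6t + 13.

t² + 6t + 13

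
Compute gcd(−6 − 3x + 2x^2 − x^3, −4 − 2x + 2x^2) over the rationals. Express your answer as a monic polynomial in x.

1 + x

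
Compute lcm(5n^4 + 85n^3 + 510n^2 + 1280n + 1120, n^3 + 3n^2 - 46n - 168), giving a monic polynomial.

n^6 + 16n^5 + 43n^4 - 560n^3 - 4316n^2 - 10976n - 9408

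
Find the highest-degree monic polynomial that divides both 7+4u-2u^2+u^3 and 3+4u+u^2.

1+u

Euclidean algorithm in ℚ[u]:
  u^3-2u^2+4u+7 = (u-6)(u^2+4u+3) + (25u+25)
  u^2+4u+3 = ((1/25)u+3/25)(25u+25) + (0)
Last nonzero remainder: 25u+25. Dividing through by 25 gives the monic gcd u+1.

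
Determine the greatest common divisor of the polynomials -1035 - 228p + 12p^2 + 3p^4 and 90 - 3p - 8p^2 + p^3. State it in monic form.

By polynomial division,
  3p^4 + 12p^2 - 228p - 1035 = (3p + 24)(p^3 - 8p^2 - 3p + 90) + (213p^2 - 426p - 3195)
  p^3 - 8p^2 - 3p + 90 = ((1/213)p - 2/71)(213p^2 - 426p - 3195) + (0)
Last nonzero remainder: 213p^2 - 426p - 3195. Dividing through by 213 gives the monic gcd p^2 - 2p - 15.

-15 - 2p + p^2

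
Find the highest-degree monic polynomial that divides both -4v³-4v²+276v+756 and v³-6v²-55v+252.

Repeated division with remainder:
  -4v³-4v²+276v+756 = (-4)(v³-6v²-55v+252) + (-28v²+56v+1764)
  v³-6v²-55v+252 = (-(1/28)v+1/7)(-28v²+56v+1764) + (0)
Last nonzero remainder: -28v²+56v+1764. Dividing through by -28 gives the monic gcd v²-2v-63.

v²-2v-63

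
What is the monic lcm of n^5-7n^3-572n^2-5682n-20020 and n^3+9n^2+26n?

n^6-7n^4-572n^3-5682n^2-20020n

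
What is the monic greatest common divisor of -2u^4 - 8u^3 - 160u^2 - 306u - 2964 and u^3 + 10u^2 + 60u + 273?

Euclidean algorithm in ℚ[u]:
  -2u^4 - 8u^3 - 160u^2 - 306u - 2964 = (-2u + 12)(u^3 + 10u^2 + 60u + 273) + (-160u^2 - 480u - 6240)
  u^3 + 10u^2 + 60u + 273 = (-(1/160)u - 7/160)(-160u^2 - 480u - 6240) + (0)
Last nonzero remainder: -160u^2 - 480u - 6240. Dividing through by -160 gives the monic gcd u^2 + 3u + 39.

u^2 + 3u + 39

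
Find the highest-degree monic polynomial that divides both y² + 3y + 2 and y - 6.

Euclidean algorithm in ℚ[y]:
  y² + 3y + 2 = (y + 9)(y - 6) + (56)
  y - 6 = ((1/56)y - 3/28)(56) + (0)
The last nonzero remainder is the constant 56, so the polynomials are coprime and gcd = 1.

1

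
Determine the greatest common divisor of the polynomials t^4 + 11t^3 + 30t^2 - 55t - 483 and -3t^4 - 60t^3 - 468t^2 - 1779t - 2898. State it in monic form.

t^3 + 14t^2 + 72t + 161

Repeated division with remainder:
  t^4 + 11t^3 + 30t^2 - 55t - 483 = (-1/3)(-3t^4 - 60t^3 - 468t^2 - 1779t - 2898) + (-9t^3 - 126t^2 - 648t - 1449)
  -3t^4 - 60t^3 - 468t^2 - 1779t - 2898 = ((1/3)t + 2)(-9t^3 - 126t^2 - 648t - 1449) + (0)
Last nonzero remainder: -9t^3 - 126t^2 - 648t - 1449. Dividing through by -9 gives the monic gcd t^3 + 14t^2 + 72t + 161.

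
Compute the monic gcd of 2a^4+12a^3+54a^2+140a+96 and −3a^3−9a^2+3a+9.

a^2+4a+3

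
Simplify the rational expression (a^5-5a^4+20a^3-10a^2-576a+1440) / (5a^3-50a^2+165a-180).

(a^3+2a^2+22a+120)/(5a-15)

Euclidean algorithm in ℚ[a]:
  a^5-5a^4+20a^3-10a^2-576a+1440 = ((1/5)a^2+a+37/5)(5a^3-50a^2+165a-180) + (231a^2-1617a+2772)
  5a^3-50a^2+165a-180 = ((5/231)a-5/77)(231a^2-1617a+2772) + (0)
Last nonzero remainder: 231a^2-1617a+2772. Dividing through by 231 gives the monic gcd a^2-7a+12.
Cancel a^2-7a+12 from numerator and denominator to get the reduced form.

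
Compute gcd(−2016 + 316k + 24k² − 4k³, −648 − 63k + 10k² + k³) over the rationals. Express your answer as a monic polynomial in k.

Apply the Euclidean algorithm:
  −4k³ + 24k² + 316k − 2016 = (−4)(k³ + 10k² − 63k − 648) + (64k² + 64k − 4608)
  k³ + 10k² − 63k − 648 = ((1/64)k + 9/64)(64k² + 64k − 4608) + (0)
Last nonzero remainder: 64k² + 64k − 4608. Dividing through by 64 gives the monic gcd k² + k − 72.

−72 + k + k²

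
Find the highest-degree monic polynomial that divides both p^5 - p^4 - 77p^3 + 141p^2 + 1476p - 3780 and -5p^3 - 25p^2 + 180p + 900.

p^2 - 36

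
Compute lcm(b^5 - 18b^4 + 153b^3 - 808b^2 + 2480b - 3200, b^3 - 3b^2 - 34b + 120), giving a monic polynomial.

b^6 - 12b^5 + 45b^4 + 110b^3 - 2368b^2 + 11680b - 19200

Repeated division with remainder:
  b^5 - 18b^4 + 153b^3 - 808b^2 + 2480b - 3200 = (b^2 - 15b + 142)(b^3 - 3b^2 - 34b + 120) + (-1012b^2 + 9108b - 20240)
  b^3 - 3b^2 - 34b + 120 = (-(1/1012)b - 3/506)(-1012b^2 + 9108b - 20240) + (0)
Last nonzero remainder: -1012b^2 + 9108b - 20240. Dividing through by -1012 gives the monic gcd b^2 - 9b + 20.
Then lcm(f, g) = f·g / gcd(f, g); expanding and making the result monic gives the answer.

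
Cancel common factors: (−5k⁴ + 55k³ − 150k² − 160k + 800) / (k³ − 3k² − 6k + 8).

(−5k² + 45k − 100)/(k − 1)

By polynomial division,
  −5k⁴ + 55k³ − 150k² − 160k + 800 = (−5k + 40)(k³ − 3k² − 6k + 8) + (−60k² + 120k + 480)
  k³ − 3k² − 6k + 8 = (−(1/60)k + 1/60)(−60k² + 120k + 480) + (0)
Last nonzero remainder: −60k² + 120k + 480. Dividing through by −60 gives the monic gcd k² − 2k − 8.
Cancel k² − 2k − 8 from numerator and denominator to get the reduced form.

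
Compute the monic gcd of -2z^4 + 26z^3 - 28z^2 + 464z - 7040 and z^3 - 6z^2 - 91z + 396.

z - 11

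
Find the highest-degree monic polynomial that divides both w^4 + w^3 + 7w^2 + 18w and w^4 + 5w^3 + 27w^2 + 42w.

Repeated division with remainder:
  w^4 + w^3 + 7w^2 + 18w = (w^4 + 5w^3 + 27w^2 + 42w) + (-4w^3 - 20w^2 - 24w)
  w^4 + 5w^3 + 27w^2 + 42w = (-(1/4)w)(-4w^3 - 20w^2 - 24w) + (21w^2 + 42w)
  -4w^3 - 20w^2 - 24w = (-(4/21)w - 4/7)(21w^2 + 42w) + (0)
Last nonzero remainder: 21w^2 + 42w. Dividing through by 21 gives the monic gcd w^2 + 2w.

w^2 + 2w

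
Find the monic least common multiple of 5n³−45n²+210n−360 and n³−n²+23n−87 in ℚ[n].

By polynomial division,
  5n³−45n²+210n−360 = (5)(n³−n²+23n−87) + (−40n²+95n+75)
  n³−n²+23n−87 = (−(1/40)n−11/320)(−40n²+95n+75) + ((1801/64)n−5403/64)
  −40n²+95n+75 = (−(2560/1801)n−1600/1801)((1801/64)n−5403/64) + (0)
Last nonzero remainder: (1801/64)n−5403/64. Dividing through by 1801/64 gives the monic gcd n−3.
Then lcm(f, g) = f·g / gcd(f, g); expanding and making the result monic gives the answer.

n⁵−7n⁴+53n³−249n²+1074n−2088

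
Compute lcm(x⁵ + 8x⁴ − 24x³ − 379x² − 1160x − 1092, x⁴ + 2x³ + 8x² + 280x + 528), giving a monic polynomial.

x⁷ + 2x⁶ − 28x⁵ + 117x⁴ + 58x³ − 10808x² − 44488x − 48048

By polynomial division,
  x⁵ + 8x⁴ − 24x³ − 379x² − 1160x − 1092 = (x + 6)(x⁴ + 2x³ + 8x² + 280x + 528) + (−44x³ − 707x² − 3368x − 4260)
  x⁴ + 2x³ + 8x² + 280x + 528 = (−(1/44)x + 619/1936)(−44x³ − 707x² − 3368x − 4260) + ((304929/1936)x² + (304929/242)x + 914787/484)
  −44x³ − 707x² − 3368x − 4260 = (−(85184/304929)x − 687280/304929)((304929/1936)x² + (304929/242)x + 914787/484) + (0)
Last nonzero remainder: (304929/1936)x² + (304929/242)x + 914787/484. Dividing through by 304929/1936 gives the monic gcd x² + 8x + 12.
Then lcm(f, g) = f·g / gcd(f, g); expanding and making the result monic gives the answer.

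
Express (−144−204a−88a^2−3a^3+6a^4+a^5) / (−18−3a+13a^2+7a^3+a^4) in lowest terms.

Repeated division with remainder:
  a^5+6a^4−3a^3−88a^2−204a−144 = (a−1)(a^4+7a^3+13a^2−3a−18) + (−9a^3−72a^2−189a−162)
  a^4+7a^3+13a^2−3a−18 = (−(1/9)a+1/9)(−9a^3−72a^2−189a−162) + (0)
Last nonzero remainder: −9a^3−72a^2−189a−162. Dividing through by −9 gives the monic gcd a^3+8a^2+21a+18.
Cancel a^3+8a^2+21a+18 from numerator and denominator to get the reduced form.

(−8−2a+a^2)/(−1+a)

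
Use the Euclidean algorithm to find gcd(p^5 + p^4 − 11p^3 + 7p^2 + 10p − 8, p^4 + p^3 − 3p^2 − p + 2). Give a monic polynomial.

p^3 − p^2 − p + 1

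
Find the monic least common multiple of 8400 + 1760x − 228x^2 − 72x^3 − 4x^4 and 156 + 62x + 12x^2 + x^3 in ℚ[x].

−54600 − 24040x − 3258x^2 + 370x^3 + 191x^4 + 24x^5 + x^6

By polynomial division,
  −4x^4 − 72x^3 − 228x^2 + 1760x + 8400 = (−4x − 24)(x^3 + 12x^2 + 62x + 156) + (308x^2 + 3872x + 12144)
  x^3 + 12x^2 + 62x + 156 = ((1/308)x − 1/539)(308x^2 + 3872x + 12144) + ((1458/49)x + 8748/49)
  308x^2 + 3872x + 12144 = ((7546/729)x + 49588/729)((1458/49)x + 8748/49) + (0)
Last nonzero remainder: (1458/49)x + 8748/49. Dividing through by 1458/49 gives the monic gcd x + 6.
Then lcm(f, g) = f·g / gcd(f, g); expanding and making the result monic gives the answer.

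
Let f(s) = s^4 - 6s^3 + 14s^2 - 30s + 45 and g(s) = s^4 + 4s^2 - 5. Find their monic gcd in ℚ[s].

s^2 + 5

Repeated division with remainder:
  s^4 - 6s^3 + 14s^2 - 30s + 45 = (s^4 + 4s^2 - 5) + (-6s^3 + 10s^2 - 30s + 50)
  s^4 + 4s^2 - 5 = (-(1/6)s - 5/18)(-6s^3 + 10s^2 - 30s + 50) + ((16/9)s^2 + 80/9)
  -6s^3 + 10s^2 - 30s + 50 = (-(27/8)s + 45/8)((16/9)s^2 + 80/9) + (0)
Last nonzero remainder: (16/9)s^2 + 80/9. Dividing through by 16/9 gives the monic gcd s^2 + 5.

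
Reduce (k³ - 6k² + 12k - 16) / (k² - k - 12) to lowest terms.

(k² - 2k + 4)/(k + 3)

Euclidean algorithm in ℚ[k]:
  k³ - 6k² + 12k - 16 = (k - 5)(k² - k - 12) + (19k - 76)
  k² - k - 12 = ((1/19)k + 3/19)(19k - 76) + (0)
Last nonzero remainder: 19k - 76. Dividing through by 19 gives the monic gcd k - 4.
Cancel k - 4 from numerator and denominator to get the reduced form.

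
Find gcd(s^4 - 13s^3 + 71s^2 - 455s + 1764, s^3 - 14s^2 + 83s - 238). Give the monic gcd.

Repeated division with remainder:
  s^4 - 13s^3 + 71s^2 - 455s + 1764 = (s + 1)(s^3 - 14s^2 + 83s - 238) + (2s^2 - 300s + 2002)
  s^3 - 14s^2 + 83s - 238 = ((1/2)s + 68)(2s^2 - 300s + 2002) + (19482s - 136374)
  2s^2 - 300s + 2002 = ((1/9741)s - 143/9741)(19482s - 136374) + (0)
Last nonzero remainder: 19482s - 136374. Dividing through by 19482 gives the monic gcd s - 7.

s - 7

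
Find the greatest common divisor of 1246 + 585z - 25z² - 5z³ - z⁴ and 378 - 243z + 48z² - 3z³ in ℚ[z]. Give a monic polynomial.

-7 + z

Euclidean algorithm in ℚ[z]:
  -z⁴ - 5z³ - 25z² + 585z + 1246 = ((1/3)z + 7)(-3z³ + 48z² - 243z + 378) + (-280z² + 2160z - 1400)
  -3z³ + 48z² - 243z + 378 = ((3/280)z - 87/980)(-280z² + 2160z - 1400) + (-(1776/49)z + 1776/7)
  -280z² + 2160z - 1400 = ((1715/222)z - 1225/222)(-(1776/49)z + 1776/7) + (0)
Last nonzero remainder: -(1776/49)z + 1776/7. Dividing through by -1776/49 gives the monic gcd z - 7.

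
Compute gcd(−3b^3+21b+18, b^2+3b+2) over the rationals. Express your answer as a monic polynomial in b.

Apply the Euclidean algorithm:
  −3b^3+21b+18 = (−3b+9)(b^2+3b+2) + (0)
The last nonzero remainder b^2+3b+2 is already monic.

b^2+3b+2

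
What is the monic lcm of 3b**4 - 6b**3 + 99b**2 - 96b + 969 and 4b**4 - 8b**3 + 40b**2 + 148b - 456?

b**6 - b**5 + 25b**4 + 13b**3 + 93b**2 + 515b - 1938

Euclidean algorithm in ℚ[b]:
  3b**4 - 6b**3 + 99b**2 - 96b + 969 = (3/4)(4b**4 - 8b**3 + 40b**2 + 148b - 456) + (69b**2 - 207b + 1311)
  4b**4 - 8b**3 + 40b**2 + 148b - 456 = ((4/69)b**2 + (4/69)b - 8/23)(69b**2 - 207b + 1311) + (0)
Last nonzero remainder: 69b**2 - 207b + 1311. Dividing through by 69 gives the monic gcd b**2 - 3b + 19.
Then lcm(f, g) = f·g / gcd(f, g); expanding and making the result monic gives the answer.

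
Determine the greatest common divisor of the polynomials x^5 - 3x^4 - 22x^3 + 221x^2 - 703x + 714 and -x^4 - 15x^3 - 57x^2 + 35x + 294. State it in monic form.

x^2 + 5x - 14

Apply the Euclidean algorithm:
  x^5 - 3x^4 - 22x^3 + 221x^2 - 703x + 714 = (-x + 18)(-x^4 - 15x^3 - 57x^2 + 35x + 294) + (191x^3 + 1282x^2 - 1039x - 4578)
  -x^4 - 15x^3 - 57x^2 + 35x + 294 = (-(1/191)x - 1583/36481)(191x^3 + 1282x^2 - 1039x - 4578) + (-(248460/36481)x^2 - (1242300/36481)x + 3478440/36481)
  191x^3 + 1282x^2 - 1039x - 4578 = (-(6967871/248460)x - 3976429/82820)(-(248460/36481)x^2 - (1242300/36481)x + 3478440/36481) + (0)
Last nonzero remainder: -(248460/36481)x^2 - (1242300/36481)x + 3478440/36481. Dividing through by -248460/36481 gives the monic gcd x^2 + 5x - 14.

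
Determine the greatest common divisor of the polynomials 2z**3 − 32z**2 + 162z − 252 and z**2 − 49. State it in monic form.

z − 7

Euclidean algorithm in ℚ[z]:
  2z**3 − 32z**2 + 162z − 252 = (2z − 32)(z**2 − 49) + (260z − 1820)
  z**2 − 49 = ((1/260)z + 7/260)(260z − 1820) + (0)
Last nonzero remainder: 260z − 1820. Dividing through by 260 gives the monic gcd z − 7.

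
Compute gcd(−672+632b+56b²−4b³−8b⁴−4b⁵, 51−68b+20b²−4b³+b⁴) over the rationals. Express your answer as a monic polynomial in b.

3−4b+b²

Euclidean algorithm in ℚ[b]:
  −4b⁵−8b⁴−4b³+56b²+632b−672 = (−4b−24)(b⁴−4b³+20b²−68b+51) + (−20b³+264b²−796b+552)
  b⁴−4b³+20b²−68b+51 = (−(1/20)b−23/50)(−20b³+264b²−796b+552) + ((2541/25)b²−(10164/25)b+7623/25)
  −20b³+264b²−796b+552 = (−(500/2541)b+4600/2541)((2541/25)b²−(10164/25)b+7623/25) + (0)
Last nonzero remainder: (2541/25)b²−(10164/25)b+7623/25. Dividing through by 2541/25 gives the monic gcd b²−4b+3.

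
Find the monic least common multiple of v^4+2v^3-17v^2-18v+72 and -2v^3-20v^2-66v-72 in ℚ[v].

v^5+5v^4-11v^3-69v^2+18v+216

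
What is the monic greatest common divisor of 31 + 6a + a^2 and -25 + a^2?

Repeated division with remainder:
  a^2 + 6a + 31 = (a^2 - 25) + (6a + 56)
  a^2 - 25 = ((1/6)a - 14/9)(6a + 56) + (559/9)
  6a + 56 = ((54/559)a + 504/559)(559/9) + (0)
The last nonzero remainder is the constant 559/9, so the polynomials are coprime and gcd = 1.

1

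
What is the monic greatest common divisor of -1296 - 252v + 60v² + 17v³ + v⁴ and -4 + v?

-4 + v

Repeated division with remainder:
  v⁴ + 17v³ + 60v² - 252v - 1296 = (v³ + 21v² + 144v + 324)(v - 4) + (0)
The last nonzero remainder v - 4 is already monic.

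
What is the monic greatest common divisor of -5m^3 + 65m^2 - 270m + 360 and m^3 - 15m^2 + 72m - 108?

m^2 - 9m + 18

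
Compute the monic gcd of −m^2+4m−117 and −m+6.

Apply the Euclidean algorithm:
  −m^2+4m−117 = (m+2)(−m+6) + (−129)
  −m+6 = ((1/129)m−2/43)(−129) + (0)
The last nonzero remainder is the constant −129, so the polynomials are coprime and gcd = 1.

1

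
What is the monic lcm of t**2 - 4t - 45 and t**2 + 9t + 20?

Euclidean algorithm in ℚ[t]:
  t**2 - 4t - 45 = (t**2 + 9t + 20) + (-13t - 65)
  t**2 + 9t + 20 = (-(1/13)t - 4/13)(-13t - 65) + (0)
Last nonzero remainder: -13t - 65. Dividing through by -13 gives the monic gcd t + 5.
Then lcm(f, g) = f·g / gcd(f, g); expanding and making the result monic gives the answer.

t**3 - 61t - 180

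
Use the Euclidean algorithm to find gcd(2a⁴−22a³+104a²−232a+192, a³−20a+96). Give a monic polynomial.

Repeated division with remainder:
  2a⁴−22a³+104a²−232a+192 = (2a−22)(a³−20a+96) + (144a²−864a+2304)
  a³−20a+96 = ((1/144)a+1/24)(144a²−864a+2304) + (0)
Last nonzero remainder: 144a²−864a+2304. Dividing through by 144 gives the monic gcd a²−6a+16.

a²−6a+16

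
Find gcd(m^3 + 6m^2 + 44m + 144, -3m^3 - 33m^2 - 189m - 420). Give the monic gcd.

m + 4

Euclidean algorithm in ℚ[m]:
  m^3 + 6m^2 + 44m + 144 = (-1/3)(-3m^3 - 33m^2 - 189m - 420) + (-5m^2 - 19m + 4)
  -3m^3 - 33m^2 - 189m - 420 = ((3/5)m + 108/25)(-5m^2 - 19m + 4) + (-(2733/25)m - 10932/25)
  -5m^2 - 19m + 4 = ((125/2733)m - 25/2733)(-(2733/25)m - 10932/25) + (0)
Last nonzero remainder: -(2733/25)m - 10932/25. Dividing through by -2733/25 gives the monic gcd m + 4.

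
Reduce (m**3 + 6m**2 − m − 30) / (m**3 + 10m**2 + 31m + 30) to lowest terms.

Apply the Euclidean algorithm:
  m**3 + 6m**2 − m − 30 = (m**3 + 10m**2 + 31m + 30) + (−4m**2 − 32m − 60)
  m**3 + 10m**2 + 31m + 30 = (−(1/4)m − 1/2)(−4m**2 − 32m − 60) + (0)
Last nonzero remainder: −4m**2 − 32m − 60. Dividing through by −4 gives the monic gcd m**2 + 8m + 15.
Cancel m**2 + 8m + 15 from numerator and denominator to get the reduced form.

(m − 2)/(m + 2)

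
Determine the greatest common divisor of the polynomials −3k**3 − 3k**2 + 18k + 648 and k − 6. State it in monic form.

Euclidean algorithm in ℚ[k]:
  −3k**3 − 3k**2 + 18k + 648 = (−3k**2 − 21k − 108)(k − 6) + (0)
The last nonzero remainder k − 6 is already monic.

k − 6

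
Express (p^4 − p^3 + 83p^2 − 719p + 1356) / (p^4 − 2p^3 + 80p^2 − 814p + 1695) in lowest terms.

(p − 4)/(p − 5)

Repeated division with remainder:
  p^4 − p^3 + 83p^2 − 719p + 1356 = (p^4 − 2p^3 + 80p^2 − 814p + 1695) + (p^3 + 3p^2 + 95p − 339)
  p^4 − 2p^3 + 80p^2 − 814p + 1695 = (p − 5)(p^3 + 3p^2 + 95p − 339) + (0)
The last nonzero remainder p^3 + 3p^2 + 95p − 339 is already monic.
Cancel p^3 + 3p^2 + 95p − 339 from numerator and denominator to get the reduced form.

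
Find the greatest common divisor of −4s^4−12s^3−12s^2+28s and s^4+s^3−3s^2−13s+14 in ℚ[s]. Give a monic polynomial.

s^3+3s^2+3s−7

Apply the Euclidean algorithm:
  −4s^4−12s^3−12s^2+28s = (−4)(s^4+s^3−3s^2−13s+14) + (−8s^3−24s^2−24s+56)
  s^4+s^3−3s^2−13s+14 = (−(1/8)s+1/4)(−8s^3−24s^2−24s+56) + (0)
Last nonzero remainder: −8s^3−24s^2−24s+56. Dividing through by −8 gives the monic gcd s^3+3s^2+3s−7.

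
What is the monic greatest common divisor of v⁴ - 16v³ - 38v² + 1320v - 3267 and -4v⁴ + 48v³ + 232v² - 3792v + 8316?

Repeated division with remainder:
  v⁴ - 16v³ - 38v² + 1320v - 3267 = (-1/4)(-4v⁴ + 48v³ + 232v² - 3792v + 8316) + (-4v³ + 20v² + 372v - 1188)
  -4v⁴ + 48v³ + 232v² - 3792v + 8316 = (v - 7)(-4v³ + 20v² + 372v - 1188) + (0)
Last nonzero remainder: -4v³ + 20v² + 372v - 1188. Dividing through by -4 gives the monic gcd v³ - 5v² - 93v + 297.

v³ - 5v² - 93v + 297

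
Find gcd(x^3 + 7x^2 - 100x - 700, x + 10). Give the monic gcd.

x + 10

Euclidean algorithm in ℚ[x]:
  x^3 + 7x^2 - 100x - 700 = (x^2 - 3x - 70)(x + 10) + (0)
The last nonzero remainder x + 10 is already monic.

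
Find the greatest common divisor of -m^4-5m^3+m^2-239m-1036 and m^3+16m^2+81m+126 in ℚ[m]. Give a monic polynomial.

m+7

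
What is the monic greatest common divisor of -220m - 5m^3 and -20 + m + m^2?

1

By polynomial division,
  -5m^3 - 220m = (-5m + 5)(m^2 + m - 20) + (-325m + 100)
  m^2 + m - 20 = (-(1/325)m - 17/4225)(-325m + 100) + (-3312/169)
  -325m + 100 = ((54925/3312)m - 4225/828)(-3312/169) + (0)
The last nonzero remainder is the constant -3312/169, so the polynomials are coprime and gcd = 1.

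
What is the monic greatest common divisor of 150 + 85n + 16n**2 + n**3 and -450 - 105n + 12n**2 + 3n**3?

25 + 10n + n**2

By polynomial division,
  n**3 + 16n**2 + 85n + 150 = (1/3)(3n**3 + 12n**2 - 105n - 450) + (12n**2 + 120n + 300)
  3n**3 + 12n**2 - 105n - 450 = ((1/4)n - 3/2)(12n**2 + 120n + 300) + (0)
Last nonzero remainder: 12n**2 + 120n + 300. Dividing through by 12 gives the monic gcd n**2 + 10n + 25.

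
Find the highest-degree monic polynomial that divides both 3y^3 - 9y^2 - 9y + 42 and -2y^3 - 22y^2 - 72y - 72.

Apply the Euclidean algorithm:
  3y^3 - 9y^2 - 9y + 42 = (-3/2)(-2y^3 - 22y^2 - 72y - 72) + (-42y^2 - 117y - 66)
  -2y^3 - 22y^2 - 72y - 72 = ((1/21)y + 115/294)(-42y^2 - 117y - 66) + (-(2263/98)y - 2263/49)
  -42y^2 - 117y - 66 = ((4116/2263)y + 3234/2263)(-(2263/98)y - 2263/49) + (0)
Last nonzero remainder: -(2263/98)y - 2263/49. Dividing through by -2263/98 gives the monic gcd y + 2.

y + 2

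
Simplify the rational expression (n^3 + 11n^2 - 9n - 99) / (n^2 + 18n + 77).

By polynomial division,
  n^3 + 11n^2 - 9n - 99 = (n - 7)(n^2 + 18n + 77) + (40n + 440)
  n^2 + 18n + 77 = ((1/40)n + 7/40)(40n + 440) + (0)
Last nonzero remainder: 40n + 440. Dividing through by 40 gives the monic gcd n + 11.
Cancel n + 11 from numerator and denominator to get the reduced form.

(n^2 - 9)/(n + 7)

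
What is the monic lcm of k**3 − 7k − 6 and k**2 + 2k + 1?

By polynomial division,
  k**3 − 7k − 6 = (k − 2)(k**2 + 2k + 1) + (−4k − 4)
  k**2 + 2k + 1 = (−(1/4)k − 1/4)(−4k − 4) + (0)
Last nonzero remainder: −4k − 4. Dividing through by −4 gives the monic gcd k + 1.
Then lcm(f, g) = f·g / gcd(f, g); expanding and making the result monic gives the answer.

k**4 + k**3 − 7k**2 − 13k − 6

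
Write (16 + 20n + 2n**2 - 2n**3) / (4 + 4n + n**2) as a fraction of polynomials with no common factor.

(8 + 6n - 2n**2)/(2 + n)

Euclidean algorithm in ℚ[n]:
  -2n**3 + 2n**2 + 20n + 16 = (-2n + 10)(n**2 + 4n + 4) + (-12n - 24)
  n**2 + 4n + 4 = (-(1/12)n - 1/6)(-12n - 24) + (0)
Last nonzero remainder: -12n - 24. Dividing through by -12 gives the monic gcd n + 2.
Cancel n + 2 from numerator and denominator to get the reduced form.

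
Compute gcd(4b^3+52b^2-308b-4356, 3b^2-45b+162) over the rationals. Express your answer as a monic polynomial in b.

By polynomial division,
  4b^3+52b^2-308b-4356 = ((4/3)b+112/3)(3b^2-45b+162) + (1156b-10404)
  3b^2-45b+162 = ((3/1156)b-9/578)(1156b-10404) + (0)
Last nonzero remainder: 1156b-10404. Dividing through by 1156 gives the monic gcd b-9.

b-9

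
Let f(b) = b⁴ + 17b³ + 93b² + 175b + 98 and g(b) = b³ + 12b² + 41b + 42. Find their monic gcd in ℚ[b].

Euclidean algorithm in ℚ[b]:
  b⁴ + 17b³ + 93b² + 175b + 98 = (b + 5)(b³ + 12b² + 41b + 42) + (-8b² - 72b - 112)
  b³ + 12b² + 41b + 42 = (-(1/8)b - 3/8)(-8b² - 72b - 112) + (0)
Last nonzero remainder: -8b² - 72b - 112. Dividing through by -8 gives the monic gcd b² + 9b + 14.

b² + 9b + 14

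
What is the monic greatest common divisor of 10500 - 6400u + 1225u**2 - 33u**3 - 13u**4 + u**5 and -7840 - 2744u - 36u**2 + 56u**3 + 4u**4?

-70 + 3u + u**2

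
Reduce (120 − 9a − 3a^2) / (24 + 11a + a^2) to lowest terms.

Repeated division with remainder:
  −3a^2 − 9a + 120 = (−3)(a^2 + 11a + 24) + (24a + 192)
  a^2 + 11a + 24 = ((1/24)a + 1/8)(24a + 192) + (0)
Last nonzero remainder: 24a + 192. Dividing through by 24 gives the monic gcd a + 8.
Cancel a + 8 from numerator and denominator to get the reduced form.

(15 − 3a)/(3 + a)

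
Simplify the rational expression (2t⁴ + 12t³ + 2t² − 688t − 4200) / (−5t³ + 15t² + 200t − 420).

(−2t² − 14t − 100)/(5t − 10)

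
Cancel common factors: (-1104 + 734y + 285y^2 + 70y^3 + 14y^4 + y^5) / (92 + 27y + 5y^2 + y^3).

(-48 + 34y + 13y^2 + y^3)/(4 + y)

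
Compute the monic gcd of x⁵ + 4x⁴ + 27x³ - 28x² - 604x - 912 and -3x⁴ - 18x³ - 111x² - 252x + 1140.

Apply the Euclidean algorithm:
  x⁵ + 4x⁴ + 27x³ - 28x² - 604x - 912 = (-(1/3)x + 2/3)(-3x⁴ - 18x³ - 111x² - 252x + 1140) + (2x³ - 38x² - 56x - 1672)
  -3x⁴ - 18x³ - 111x² - 252x + 1140 = (-(3/2)x - 75/2)(2x³ - 38x² - 56x - 1672) + (-1620x² - 4860x - 61560)
  2x³ - 38x² - 56x - 1672 = (-(1/810)x + 11/405)(-1620x² - 4860x - 61560) + (0)
Last nonzero remainder: -1620x² - 4860x - 61560. Dividing through by -1620 gives the monic gcd x² + 3x + 38.

x² + 3x + 38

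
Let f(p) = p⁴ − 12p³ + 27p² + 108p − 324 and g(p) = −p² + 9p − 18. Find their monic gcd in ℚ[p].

Euclidean algorithm in ℚ[p]:
  p⁴ − 12p³ + 27p² + 108p − 324 = (−p² + 3p + 18)(−p² + 9p − 18) + (0)
Last nonzero remainder: −p² + 9p − 18. Dividing through by −1 gives the monic gcd p² − 9p + 18.

p² − 9p + 18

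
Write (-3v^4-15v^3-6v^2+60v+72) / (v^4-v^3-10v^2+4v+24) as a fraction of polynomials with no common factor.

Repeated division with remainder:
  -3v^4-15v^3-6v^2+60v+72 = (-3)(v^4-v^3-10v^2+4v+24) + (-18v^3-36v^2+72v+144)
  v^4-v^3-10v^2+4v+24 = (-(1/18)v+1/6)(-18v^3-36v^2+72v+144) + (0)
Last nonzero remainder: -18v^3-36v^2+72v+144. Dividing through by -18 gives the monic gcd v^3+2v^2-4v-8.
Cancel v^3+2v^2-4v-8 from numerator and denominator to get the reduced form.

(-3v-9)/(v-3)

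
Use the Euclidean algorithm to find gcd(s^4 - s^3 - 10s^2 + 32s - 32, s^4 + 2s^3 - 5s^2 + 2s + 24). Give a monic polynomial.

Repeated division with remainder:
  s^4 - s^3 - 10s^2 + 32s - 32 = (s^4 + 2s^3 - 5s^2 + 2s + 24) + (-3s^3 - 5s^2 + 30s - 56)
  s^4 + 2s^3 - 5s^2 + 2s + 24 = (-(1/3)s - 1/9)(-3s^3 - 5s^2 + 30s - 56) + ((40/9)s^2 - (40/3)s + 160/9)
  -3s^3 - 5s^2 + 30s - 56 = (-(27/40)s - 63/20)((40/9)s^2 - (40/3)s + 160/9) + (0)
Last nonzero remainder: (40/9)s^2 - (40/3)s + 160/9. Dividing through by 40/9 gives the monic gcd s^2 - 3s + 4.

s^2 - 3s + 4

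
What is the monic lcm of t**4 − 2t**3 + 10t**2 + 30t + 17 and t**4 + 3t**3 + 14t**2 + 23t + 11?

t**6 − t**5 + 19t**4 + 18t**3 + 157t**2 + 347t + 187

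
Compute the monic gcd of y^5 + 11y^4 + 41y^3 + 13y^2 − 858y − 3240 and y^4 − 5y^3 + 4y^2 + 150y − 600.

y^2 + y − 20

Repeated division with remainder:
  y^5 + 11y^4 + 41y^3 + 13y^2 − 858y − 3240 = (y + 16)(y^4 − 5y^3 + 4y^2 + 150y − 600) + (117y^3 − 201y^2 − 2658y + 6360)
  y^4 − 5y^3 + 4y^2 + 150y − 600 = ((1/117)y − 128/4563)(117y^3 − 201y^2 − 2658y + 6360) + ((32062/1521)y^2 + (32062/1521)y − 641240/1521)
  117y^3 − 201y^2 − 2658y + 6360 = ((177957/32062)y − 241839/16031)((32062/1521)y^2 + (32062/1521)y − 641240/1521) + (0)
Last nonzero remainder: (32062/1521)y^2 + (32062/1521)y − 641240/1521. Dividing through by 32062/1521 gives the monic gcd y^2 + y − 20.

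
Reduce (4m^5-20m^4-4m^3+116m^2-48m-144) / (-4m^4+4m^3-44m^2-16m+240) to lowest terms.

(-m^3+5m^2-3m-9)/(m^2-m+15)

By polynomial division,
  4m^5-20m^4-4m^3+116m^2-48m-144 = (-m+4)(-4m^4+4m^3-44m^2-16m+240) + (-64m^3+276m^2+256m-1104)
  -4m^4+4m^3-44m^2-16m+240 = ((1/16)m+53/256)(-64m^3+276m^2+256m-1104) + (-(7497/64)m^2+7497/16)
  -64m^3+276m^2+256m-1104 = ((4096/7497)m-5888/2499)(-(7497/64)m^2+7497/16) + (0)
Last nonzero remainder: -(7497/64)m^2+7497/16. Dividing through by -7497/64 gives the monic gcd m^2-4.
Cancel m^2-4 from numerator and denominator to get the reduced form.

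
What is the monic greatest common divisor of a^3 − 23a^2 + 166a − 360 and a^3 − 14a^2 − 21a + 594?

a − 9

Apply the Euclidean algorithm:
  a^3 − 23a^2 + 166a − 360 = (a^3 − 14a^2 − 21a + 594) + (−9a^2 + 187a − 954)
  a^3 − 14a^2 − 21a + 594 = (−(1/9)a − 61/81)(−9a^2 + 187a − 954) + ((1120/81)a − 1120/9)
  −9a^2 + 187a − 954 = (−(729/1120)a + 4293/560)((1120/81)a − 1120/9) + (0)
Last nonzero remainder: (1120/81)a − 1120/9. Dividing through by 1120/81 gives the monic gcd a − 9.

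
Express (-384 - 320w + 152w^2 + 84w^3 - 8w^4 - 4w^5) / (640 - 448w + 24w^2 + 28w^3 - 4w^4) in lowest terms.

(3 + 4w + w^2)/(-5 + w)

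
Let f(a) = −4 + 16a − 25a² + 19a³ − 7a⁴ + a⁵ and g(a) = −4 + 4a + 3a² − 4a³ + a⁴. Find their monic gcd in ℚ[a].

−4 + 8a − 5a² + a³

Euclidean algorithm in ℚ[a]:
  a⁵ − 7a⁴ + 19a³ − 25a² + 16a − 4 = (a − 3)(a⁴ − 4a³ + 3a² + 4a − 4) + (4a³ − 20a² + 32a − 16)
  a⁴ − 4a³ + 3a² + 4a − 4 = ((1/4)a + 1/4)(4a³ − 20a² + 32a − 16) + (0)
Last nonzero remainder: 4a³ − 20a² + 32a − 16. Dividing through by 4 gives the monic gcd a³ − 5a² + 8a − 4.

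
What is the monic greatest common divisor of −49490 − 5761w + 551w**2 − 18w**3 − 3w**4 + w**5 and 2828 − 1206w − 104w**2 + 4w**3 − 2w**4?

707 + 52w + w**3

By polynomial division,
  w**5 − 3w**4 − 18w**3 + 551w**2 − 5761w − 49490 = (−(1/2)w + 1/2)(−2w**4 + 4w**3 − 104w**2 − 1206w + 2828) + (−72w**3 − 3744w − 50904)
  −2w**4 + 4w**3 − 104w**2 − 1206w + 2828 = ((1/36)w − 1/18)(−72w**3 − 3744w − 50904) + (0)
Last nonzero remainder: −72w**3 − 3744w − 50904. Dividing through by −72 gives the monic gcd w**3 + 52w + 707.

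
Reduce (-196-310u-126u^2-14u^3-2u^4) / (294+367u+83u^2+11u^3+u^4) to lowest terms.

(-4-2u)/(6+u)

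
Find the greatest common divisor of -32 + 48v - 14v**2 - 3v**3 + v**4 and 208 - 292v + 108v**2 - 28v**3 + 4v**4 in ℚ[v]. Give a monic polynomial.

By polynomial division,
  v**4 - 3v**3 - 14v**2 + 48v - 32 = (1/4)(4v**4 - 28v**3 + 108v**2 - 292v + 208) + (4v**3 - 41v**2 + 121v - 84)
  4v**4 - 28v**3 + 108v**2 - 292v + 208 = (v + 13/4)(4v**3 - 41v**2 + 121v - 84) + ((481/4)v**2 - (2405/4)v + 481)
  4v**3 - 41v**2 + 121v - 84 = ((16/481)v - 84/481)((481/4)v**2 - (2405/4)v + 481) + (0)
Last nonzero remainder: (481/4)v**2 - (2405/4)v + 481. Dividing through by 481/4 gives the monic gcd v**2 - 5v + 4.

4 - 5v + v**2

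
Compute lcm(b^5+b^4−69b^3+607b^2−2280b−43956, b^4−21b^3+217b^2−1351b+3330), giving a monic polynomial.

b^6−4b^5−74b^4+952b^3−5315b^2−32556b+219780

Repeated division with remainder:
  b^5+b^4−69b^3+607b^2−2280b−43956 = (b+22)(b^4−21b^3+217b^2−1351b+3330) + (176b^3−2816b^2+24112b−117216)
  b^4−21b^3+217b^2−1351b+3330 = ((1/176)b−5/176)(176b^3−2816b^2+24112b−117216) + (0)
Last nonzero remainder: 176b^3−2816b^2+24112b−117216. Dividing through by 176 gives the monic gcd b^3−16b^2+137b−666.
Then lcm(f, g) = f·g / gcd(f, g); expanding and making the result monic gives the answer.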